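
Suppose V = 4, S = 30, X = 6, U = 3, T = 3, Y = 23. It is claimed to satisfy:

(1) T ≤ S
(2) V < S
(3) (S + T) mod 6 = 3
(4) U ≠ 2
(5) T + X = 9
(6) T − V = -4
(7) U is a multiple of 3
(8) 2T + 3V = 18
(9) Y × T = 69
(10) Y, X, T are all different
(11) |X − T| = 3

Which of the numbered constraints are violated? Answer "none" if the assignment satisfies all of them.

(1) T = 3, S = 30; 3 ≤ 30 — holds.
(2) V = 4, S = 30; 4 < 30 — holds.
(3) S + T = 33; 33 mod 6 = 3 — holds.
(4) U = 3, and 3 ≠ 2 — holds.
(5) T + X = 3 + 6 = 9 — holds.
(6) T − V = 3 − 4 = -1, not -4 — fails.
(7) 3 / 3 = 1, so 3 divides 3 — holds.
(8) 2T + 3V = 2(3) + 3(4) = 18 — holds.
(9) Y × T = 23 × 3 = 69 — holds.
(10) values 23, 6, 3 are pairwise distinct — holds.
(11) |6 − 3| = 3 — holds.

Violated: 6.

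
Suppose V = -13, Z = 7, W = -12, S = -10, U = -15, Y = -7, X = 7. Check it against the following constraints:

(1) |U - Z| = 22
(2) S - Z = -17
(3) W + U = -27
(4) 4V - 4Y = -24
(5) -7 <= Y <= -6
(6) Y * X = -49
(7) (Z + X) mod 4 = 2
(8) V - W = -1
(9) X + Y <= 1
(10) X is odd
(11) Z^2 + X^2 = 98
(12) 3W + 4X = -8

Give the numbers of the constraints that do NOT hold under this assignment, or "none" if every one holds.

Yes — all constraints hold.

(1) |-15 - 7| = 22 — OK.
(2) S - Z = -10 - 7 = -17 — OK.
(3) W + U = -12 + (-15) = -27 — OK.
(4) 4V - 4Y = 4(-13) - 4(-7) = -24 — OK.
(5) Y = -7 lies in [-7, -6] — OK.
(6) Y * X = -7 * 7 = -49 — OK.
(7) Z + X = 14; 14 mod 4 = 2 — OK.
(8) V - W = -13 - (-12) = -1 — OK.
(9) X + Y = 7 + (-7) = 0; 0 ≤ 1 — OK.
(10) X = 7 is odd — OK.
(11) Z^2 + X^2 = 7^2 + 7^2 = 49 + 49 = 98 — OK.
(12) 3W + 4X = 3(-12) + 4(7) = -8 — OK.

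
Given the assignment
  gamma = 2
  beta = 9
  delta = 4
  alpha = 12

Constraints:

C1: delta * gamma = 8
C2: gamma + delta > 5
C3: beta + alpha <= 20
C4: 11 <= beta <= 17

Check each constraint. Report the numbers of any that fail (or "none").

C1: delta * gamma = 4 * 2 = 8  ✓
C2: gamma + delta = 2 + 4 = 6; 6 > 5  ✓
C3: beta + alpha = 9 + 12 = 21; 21 > 20, bound 20 not met  ✗
C4: beta = 9 is outside [11, 17]  ✗

Constraints 3 and 4 do not hold.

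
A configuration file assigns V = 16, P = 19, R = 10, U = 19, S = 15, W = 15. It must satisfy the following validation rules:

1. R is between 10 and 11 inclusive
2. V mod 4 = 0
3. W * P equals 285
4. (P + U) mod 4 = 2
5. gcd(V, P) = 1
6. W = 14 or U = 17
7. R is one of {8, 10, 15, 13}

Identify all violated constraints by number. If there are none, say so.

Violated: 6.

1. R = 10 lies in [10, 11] — holds.
2. 16 mod 4 = 0 — holds.
3. W * P = 15 * 19 = 285 — holds.
4. P + U = 38; 38 mod 4 = 2 — holds.
5. gcd(16, 19) = 1 — holds.
6. W = 15 ≠ 14 and U = 19 ≠ 17; both disjuncts false — does not hold.
7. R = 10 is in {8, 10, 15, 13} — holds.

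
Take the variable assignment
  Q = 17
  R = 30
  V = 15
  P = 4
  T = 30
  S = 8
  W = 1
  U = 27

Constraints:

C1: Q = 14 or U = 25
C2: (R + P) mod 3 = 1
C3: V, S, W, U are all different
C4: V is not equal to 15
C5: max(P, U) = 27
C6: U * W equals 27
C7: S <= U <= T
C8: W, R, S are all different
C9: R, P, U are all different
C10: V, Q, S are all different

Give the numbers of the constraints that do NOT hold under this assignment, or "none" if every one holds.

C1: Q = 17 ≠ 14 and U = 27 ≠ 25; both disjuncts false  no
C2: R + P = 34; 34 mod 3 = 1  yes
C3: values 15, 8, 1, 27 are pairwise distinct  yes
C4: V = 15, but 15 is required to differ  no
C5: max(4, 27) = 27  yes
C6: U * W = 27 * 1 = 27  yes
C7: values 8 <= 27 <= 30  yes
C8: values 1, 30, 8 are pairwise distinct  yes
C9: values 30, 4, 27 are pairwise distinct  yes
C10: values 15, 17, 8 are pairwise distinct  yes

No — constraints 1 and 4 are not satisfied.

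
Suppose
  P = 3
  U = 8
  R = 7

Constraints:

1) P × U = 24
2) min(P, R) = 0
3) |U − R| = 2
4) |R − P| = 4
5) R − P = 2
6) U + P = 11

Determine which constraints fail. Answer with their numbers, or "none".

Constraints 2, 3, and 5 are violated.

1) P × U = 3 × 8 = 24  ✔
2) min(3, 7) = 3, not 0  ✘
3) |8 − 7| = 1, not 2  ✘
4) |7 − 3| = 4  ✔
5) R − P = 7 − 3 = 4, not 2  ✘
6) U + P = 8 + 3 = 11  ✔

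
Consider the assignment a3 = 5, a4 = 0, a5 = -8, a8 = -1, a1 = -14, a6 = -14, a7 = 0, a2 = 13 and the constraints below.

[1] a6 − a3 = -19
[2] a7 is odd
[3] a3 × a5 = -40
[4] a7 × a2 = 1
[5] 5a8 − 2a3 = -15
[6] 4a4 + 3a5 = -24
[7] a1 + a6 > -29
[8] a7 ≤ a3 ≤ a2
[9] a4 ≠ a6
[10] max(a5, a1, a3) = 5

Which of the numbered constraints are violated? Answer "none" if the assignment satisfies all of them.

Constraints 2, 4 are violated.

[1] a6 − a3 = -14 − 5 = -19  true
[2] a7 = 0 is even  false
[3] a3 × a5 = 5 × (-8) = -40  true
[4] a7 × a2 = 0 × 13 = 0, not 1  false
[5] 5a8 − 2a3 = 5(-1) − 2(5) = -15  true
[6] 4a4 + 3a5 = 4(0) + 3(-8) = -24  true
[7] a1 + a6 = -14 + (-14) = -28; -28 > -29  true
[8] values 0 ≤ 5 ≤ 13  true
[9] a4 = 0, a6 = -14; distinct  true
[10] max(-8, -14, 5) = 5  true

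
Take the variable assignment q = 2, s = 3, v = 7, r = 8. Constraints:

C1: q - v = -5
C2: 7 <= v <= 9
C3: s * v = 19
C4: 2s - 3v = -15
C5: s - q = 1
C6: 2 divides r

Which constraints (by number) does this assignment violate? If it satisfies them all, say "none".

C1: q - v = 2 - 7 = -5  yes
C2: v = 7 lies in [7, 9]  yes
C3: s * v = 3 * 7 = 21, not 19  no
C4: 2s - 3v = 2(3) - 3(7) = -15  yes
C5: s - q = 3 - 2 = 1  yes
C6: 8 / 2 = 4, so 2 divides 8  yes

Violated: 3.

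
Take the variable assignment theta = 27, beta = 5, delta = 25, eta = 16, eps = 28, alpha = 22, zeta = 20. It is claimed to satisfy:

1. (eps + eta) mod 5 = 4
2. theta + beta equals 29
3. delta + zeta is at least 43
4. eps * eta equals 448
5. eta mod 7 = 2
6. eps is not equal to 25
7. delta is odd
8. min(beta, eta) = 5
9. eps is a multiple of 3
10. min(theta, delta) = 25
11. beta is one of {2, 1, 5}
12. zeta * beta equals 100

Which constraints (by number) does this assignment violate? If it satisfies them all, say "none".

Violated: 2, 9.

1. eps + eta = 44; 44 mod 5 = 4 — holds.
2. theta + beta = 27 + 5 = 32, not 29 — fails.
3. delta + zeta = 25 + 20 = 45; 45 ≥ 43 — holds.
4. eps * eta = 28 * 16 = 448 — holds.
5. 16 mod 7 = 2 — holds.
6. eps = 28, and 28 ≠ 25 — holds.
7. delta = 25 is odd — holds.
8. min(5, 16) = 5 — holds.
9. 28 = 3*9 + 1, so 3 does not divide 28 — fails.
10. min(27, 25) = 25 — holds.
11. beta = 5 is in {2, 1, 5} — holds.
12. zeta * beta = 20 * 5 = 100 — holds.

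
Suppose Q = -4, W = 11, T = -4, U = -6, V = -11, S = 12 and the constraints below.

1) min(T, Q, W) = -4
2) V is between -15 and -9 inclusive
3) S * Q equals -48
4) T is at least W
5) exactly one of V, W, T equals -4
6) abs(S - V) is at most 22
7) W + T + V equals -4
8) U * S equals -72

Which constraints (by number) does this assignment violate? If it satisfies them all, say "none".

Constraints 4, 6 are violated.

1) min(-4, -4, 11) = -4 — satisfied.
2) V = -11 lies in [-15, -9] — satisfied.
3) S * Q = 12 * (-4) = -48 — satisfied.
4) T = -4, W = 11; -4 < 11 (want ≥) — violated.
5) V=-11, W=11, T=-4; 1 of them equals -4 — satisfied.
6) abs(12 - (-11)) = 23; 23 > 22, exceeds bound 22 — violated.
7) W + T + V = 11 + (-4) + (-11) = -4 — satisfied.
8) U * S = -6 * 12 = -72 — satisfied.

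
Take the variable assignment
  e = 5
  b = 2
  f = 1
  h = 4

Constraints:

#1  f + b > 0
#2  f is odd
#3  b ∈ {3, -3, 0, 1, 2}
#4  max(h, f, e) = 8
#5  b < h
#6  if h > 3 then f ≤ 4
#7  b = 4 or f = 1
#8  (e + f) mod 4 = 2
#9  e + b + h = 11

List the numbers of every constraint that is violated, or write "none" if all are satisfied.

No — constraint 4 is not satisfied.

#1 f + b = 1 + 2 = 3; 3 > 0 — holds.
#2 f = 1 is odd — holds.
#3 b = 2 is in {3, -3, 0, 1, 2} — holds.
#4 max(4, 1, 5) = 5, not 8 — fails.
#5 b = 2, h = 4; 2 < 4 — holds.
#6 h = 4 > 3, so we need f ≤ 4; f = 1 ≤ 4 — holds.
#7 b = 2 ≠ 4, but f = 1 = 1 (second disjunct) — holds.
#8 e + f = 6; 6 mod 4 = 2 — holds.
#9 e + b + h = 5 + 2 + 4 = 11 — holds.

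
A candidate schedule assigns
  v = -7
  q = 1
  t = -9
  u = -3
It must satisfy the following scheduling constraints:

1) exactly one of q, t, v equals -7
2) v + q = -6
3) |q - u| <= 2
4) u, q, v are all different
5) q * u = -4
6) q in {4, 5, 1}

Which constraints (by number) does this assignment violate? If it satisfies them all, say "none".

1) q=1, t=-9, v=-7; 1 of them equals -7 — OK.
2) v + q = -7 + 1 = -6 — OK.
3) |1 - (-3)| = 4; 4 > 2, exceeds bound 2 — violated.
4) values -3, 1, -7 are pairwise distinct — OK.
5) q * u = 1 * (-3) = -3, not -4 — violated.
6) q = 1 is in {4, 5, 1} — OK.

No — constraints 3 and 5 are not satisfied.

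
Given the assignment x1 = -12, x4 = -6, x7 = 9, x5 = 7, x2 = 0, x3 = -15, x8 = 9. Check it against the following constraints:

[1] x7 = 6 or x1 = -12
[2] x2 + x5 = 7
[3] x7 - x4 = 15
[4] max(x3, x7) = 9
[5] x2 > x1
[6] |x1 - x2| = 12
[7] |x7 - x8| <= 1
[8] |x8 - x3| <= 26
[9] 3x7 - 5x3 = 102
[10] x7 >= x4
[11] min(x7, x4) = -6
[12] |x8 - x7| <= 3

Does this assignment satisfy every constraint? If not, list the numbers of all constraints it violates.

[1] x7 = 9 ≠ 6, but x1 = -12 = -12 (second disjunct)  true
[2] x2 + x5 = 0 + 7 = 7  true
[3] x7 - x4 = 9 - (-6) = 15  true
[4] max(-15, 9) = 9  true
[5] x2 = 0, x1 = -12; 0 > -12  true
[6] |-12 - 0| = 12  true
[7] |9 - 9| = 0; 0 ≤ 1  true
[8] |9 - (-15)| = 24; 24 ≤ 26  true
[9] 3x7 - 5x3 = 3(9) - 5(-15) = 102  true
[10] x7 = 9, x4 = -6; 9 ≥ -6  true
[11] min(9, -6) = -6  true
[12] |9 - 9| = 0; 0 ≤ 3  true

Yes — all constraints hold.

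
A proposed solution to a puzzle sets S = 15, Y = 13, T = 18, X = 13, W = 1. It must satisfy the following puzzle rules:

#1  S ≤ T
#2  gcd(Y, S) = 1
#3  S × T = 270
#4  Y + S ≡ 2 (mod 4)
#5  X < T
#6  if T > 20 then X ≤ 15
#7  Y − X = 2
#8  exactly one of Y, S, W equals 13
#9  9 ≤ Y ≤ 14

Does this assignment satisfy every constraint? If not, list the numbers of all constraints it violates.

#1 S = 15, T = 18; 15 ≤ 18 — OK.
#2 gcd(13, 15) = 1 — OK.
#3 S × T = 15 × 18 = 270 — OK.
#4 Y + S = 28; 28 mod 4 = 0, not 2 — violated.
#5 X = 13, T = 18; 13 < 18 — OK.
#6 T = 18, not > 20; antecedent false, conditional vacuously true — OK.
#7 Y − X = 13 − 13 = 0, not 2 — violated.
#8 Y=13, S=15, W=1; 1 of them equals 13 — OK.
#9 Y = 13 lies in [9, 14] — OK.

Violated: 4 and 7.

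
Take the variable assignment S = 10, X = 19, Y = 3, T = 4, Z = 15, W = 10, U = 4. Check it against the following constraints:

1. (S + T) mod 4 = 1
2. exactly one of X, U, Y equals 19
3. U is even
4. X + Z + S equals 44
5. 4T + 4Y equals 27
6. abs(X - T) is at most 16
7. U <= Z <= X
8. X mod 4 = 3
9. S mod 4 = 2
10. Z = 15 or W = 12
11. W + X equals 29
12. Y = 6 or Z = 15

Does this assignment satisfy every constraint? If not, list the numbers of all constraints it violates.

No — constraints 1 and 5 are not satisfied.

1. S + T = 14; 14 mod 4 = 2, not 1  ✘
2. X=19, U=4, Y=3; 1 of them equals 19  ✔
3. U = 4 is even  ✔
4. X + Z + S = 19 + 15 + 10 = 44  ✔
5. 4T + 4Y = 4(4) + 4(3) = 28, not 27  ✘
6. abs(19 - 4) = 15; 15 ≤ 16  ✔
7. values 4 <= 15 <= 19  ✔
8. 19 mod 4 = 3  ✔
9. 10 mod 4 = 2  ✔
10. Z = 15 = 15 (first disjunct)  ✔
11. W + X = 10 + 19 = 29  ✔
12. Y = 3 ≠ 6, but Z = 15 = 15 (second disjunct)  ✔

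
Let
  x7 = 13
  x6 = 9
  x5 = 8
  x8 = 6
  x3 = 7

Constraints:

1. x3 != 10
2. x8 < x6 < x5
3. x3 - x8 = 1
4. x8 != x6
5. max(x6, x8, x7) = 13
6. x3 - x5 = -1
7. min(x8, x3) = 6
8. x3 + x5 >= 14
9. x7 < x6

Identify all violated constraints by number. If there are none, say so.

1. x3 = 7, and 7 ≠ 10 — satisfied.
2. values 6, 9, 8; x6 = 9 is not < x5 = 8 — violated.
3. x3 - x8 = 7 - 6 = 1 — satisfied.
4. x8 = 6, x6 = 9; distinct — satisfied.
5. max(9, 6, 13) = 13 — satisfied.
6. x3 - x5 = 7 - 8 = -1 — satisfied.
7. min(6, 7) = 6 — satisfied.
8. x3 + x5 = 7 + 8 = 15; 15 ≥ 14 — satisfied.
9. x7 = 13, x6 = 9; 13 ≥ 9 (want <) — violated.

No — constraints 2 and 9 are not satisfied.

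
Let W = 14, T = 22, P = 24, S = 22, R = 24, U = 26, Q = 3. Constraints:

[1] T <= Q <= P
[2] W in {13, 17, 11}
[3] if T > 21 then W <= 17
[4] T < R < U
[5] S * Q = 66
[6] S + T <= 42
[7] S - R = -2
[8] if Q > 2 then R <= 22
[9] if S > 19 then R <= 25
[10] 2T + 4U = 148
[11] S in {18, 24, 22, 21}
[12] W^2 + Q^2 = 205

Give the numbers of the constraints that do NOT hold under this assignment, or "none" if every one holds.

Violated: 1, 2, 6, and 8.

[1] values 22, 3, 24; T = 22 is not <= Q = 3  no
[2] W = 14 is not in {13, 17, 11}  no
[3] T = 22 > 21, so we need W ≤ 17; W = 14 ≤ 17  yes
[4] values 22 < 24 < 26  yes
[5] S * Q = 22 * 3 = 66  yes
[6] S + T = 22 + 22 = 44; 44 > 42, bound 42 not met  no
[7] S - R = 22 - 24 = -2  yes
[8] Q = 3 > 2, so we need R ≤ 22; but R = 24 > 22  no
[9] S = 22 > 19, so we need R ≤ 25; R = 24 ≤ 25  yes
[10] 2T + 4U = 2(22) + 4(26) = 148  yes
[11] S = 22 is in {18, 24, 22, 21}  yes
[12] W^2 + Q^2 = 14^2 + 3^2 = 196 + 9 = 205  yes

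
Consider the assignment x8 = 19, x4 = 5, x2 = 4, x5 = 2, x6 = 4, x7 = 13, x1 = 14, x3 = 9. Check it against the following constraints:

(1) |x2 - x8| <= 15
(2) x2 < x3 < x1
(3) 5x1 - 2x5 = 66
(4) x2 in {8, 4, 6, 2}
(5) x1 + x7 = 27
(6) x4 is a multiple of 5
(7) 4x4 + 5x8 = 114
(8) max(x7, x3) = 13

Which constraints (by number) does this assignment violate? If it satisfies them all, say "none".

Violated: 7.

(1) |4 - 19| = 15; 15 ≤ 15  ✓
(2) values 4 < 9 < 14  ✓
(3) 5x1 - 2x5 = 5(14) - 2(2) = 66  ✓
(4) x2 = 4 is in {8, 4, 6, 2}  ✓
(5) x1 + x7 = 14 + 13 = 27  ✓
(6) 5 / 5 = 1, so 5 divides 5  ✓
(7) 4x4 + 5x8 = 4(5) + 5(19) = 115, not 114  ✗
(8) max(13, 9) = 13  ✓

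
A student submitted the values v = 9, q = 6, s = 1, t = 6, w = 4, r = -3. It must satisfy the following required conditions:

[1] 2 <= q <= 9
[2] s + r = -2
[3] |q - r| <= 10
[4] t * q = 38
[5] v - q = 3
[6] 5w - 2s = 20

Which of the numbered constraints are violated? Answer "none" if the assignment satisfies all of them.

No — constraints 4 and 6 are not satisfied.

[1] q = 6 lies in [2, 9]  ✓
[2] s + r = 1 + (-3) = -2  ✓
[3] |6 - (-3)| = 9; 9 ≤ 10  ✓
[4] t * q = 6 * 6 = 36, not 38  ✗
[5] v - q = 9 - 6 = 3  ✓
[6] 5w - 2s = 5(4) - 2(1) = 18, not 20  ✗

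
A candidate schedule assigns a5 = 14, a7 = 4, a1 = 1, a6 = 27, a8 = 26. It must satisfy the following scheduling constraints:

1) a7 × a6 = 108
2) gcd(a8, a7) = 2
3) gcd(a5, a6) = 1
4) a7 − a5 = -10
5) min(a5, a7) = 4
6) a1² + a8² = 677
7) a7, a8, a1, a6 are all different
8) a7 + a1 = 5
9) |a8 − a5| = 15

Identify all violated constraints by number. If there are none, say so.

1) a7 × a6 = 4 × 27 = 108 — OK.
2) gcd(26, 4) = 2 — OK.
3) gcd(14, 27) = 1 — OK.
4) a7 − a5 = 4 − 14 = -10 — OK.
5) min(14, 4) = 4 — OK.
6) a1² + a8² = 1² + 26² = 1 + 676 = 677 — OK.
7) values 4, 26, 1, 27 are pairwise distinct — OK.
8) a7 + a1 = 4 + 1 = 5 — OK.
9) |26 − 14| = 12, not 15 — violated.

Constraint 9 is violated.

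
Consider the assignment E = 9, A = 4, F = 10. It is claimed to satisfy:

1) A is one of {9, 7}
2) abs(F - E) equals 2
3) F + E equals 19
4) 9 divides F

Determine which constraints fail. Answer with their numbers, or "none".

Violated: 1, 2, and 4.

1) A = 4 is not in {9, 7}  no
2) abs(10 - 9) = 1, not 2  no
3) F + E = 10 + 9 = 19  yes
4) 10 = 9*1 + 1, so 9 does not divide 10  no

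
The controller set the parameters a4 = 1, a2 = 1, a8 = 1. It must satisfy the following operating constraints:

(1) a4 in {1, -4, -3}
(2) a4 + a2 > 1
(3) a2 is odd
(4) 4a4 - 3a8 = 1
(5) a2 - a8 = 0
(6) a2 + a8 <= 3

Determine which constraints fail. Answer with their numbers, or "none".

(1) a4 = 1 is in {1, -4, -3} — satisfied.
(2) a4 + a2 = 1 + 1 = 2; 2 > 1 — satisfied.
(3) a2 = 1 is odd — satisfied.
(4) 4a4 - 3a8 = 4(1) - 3(1) = 1 — satisfied.
(5) a2 - a8 = 1 - 1 = 0 — satisfied.
(6) a2 + a8 = 1 + 1 = 2; 2 ≤ 3 — satisfied.

All constraints are satisfied.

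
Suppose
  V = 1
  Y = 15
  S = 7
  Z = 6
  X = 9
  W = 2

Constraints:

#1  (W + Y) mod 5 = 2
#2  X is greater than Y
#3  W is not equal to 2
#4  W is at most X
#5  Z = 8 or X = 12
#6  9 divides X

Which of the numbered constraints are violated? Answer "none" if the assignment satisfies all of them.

#1 W + Y = 17; 17 mod 5 = 2 — holds.
#2 X = 9, Y = 15; 9 ≤ 15 (want >) — fails.
#3 W = 2, but 2 is required to differ — fails.
#4 W = 2, X = 9; 2 ≤ 9 — holds.
#5 Z = 6 ≠ 8 and X = 9 ≠ 12; both disjuncts false — fails.
#6 9 / 9 = 1, so 9 divides 9 — holds.

No — constraints 2, 3, and 5 are not satisfied.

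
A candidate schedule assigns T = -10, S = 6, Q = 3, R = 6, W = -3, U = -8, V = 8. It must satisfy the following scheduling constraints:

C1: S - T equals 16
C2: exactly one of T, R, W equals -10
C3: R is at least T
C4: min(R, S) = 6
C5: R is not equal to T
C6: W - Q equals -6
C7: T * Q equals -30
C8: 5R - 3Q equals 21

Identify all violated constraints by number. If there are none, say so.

The assignment satisfies every constraint.

C1: S - T = 6 - (-10) = 16 — holds.
C2: T=-10, R=6, W=-3; 1 of them equals -10 — holds.
C3: R = 6, T = -10; 6 ≥ -10 — holds.
C4: min(6, 6) = 6 — holds.
C5: R = 6, T = -10; distinct — holds.
C6: W - Q = -3 - 3 = -6 — holds.
C7: T * Q = -10 * 3 = -30 — holds.
C8: 5R - 3Q = 5(6) - 3(3) = 21 — holds.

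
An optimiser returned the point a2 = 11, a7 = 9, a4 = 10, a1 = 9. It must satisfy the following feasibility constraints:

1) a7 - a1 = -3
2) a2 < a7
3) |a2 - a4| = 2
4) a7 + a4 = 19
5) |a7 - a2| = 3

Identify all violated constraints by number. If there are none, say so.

1) a7 - a1 = 9 - 9 = 0, not -3 — does not hold.
2) a2 = 11, a7 = 9; 11 ≥ 9 (want <) — does not hold.
3) |11 - 10| = 1, not 2 — does not hold.
4) a7 + a4 = 9 + 10 = 19 — holds.
5) |9 - 11| = 2, not 3 — does not hold.

No — constraints 1, 2, 3, and 5 are not satisfied.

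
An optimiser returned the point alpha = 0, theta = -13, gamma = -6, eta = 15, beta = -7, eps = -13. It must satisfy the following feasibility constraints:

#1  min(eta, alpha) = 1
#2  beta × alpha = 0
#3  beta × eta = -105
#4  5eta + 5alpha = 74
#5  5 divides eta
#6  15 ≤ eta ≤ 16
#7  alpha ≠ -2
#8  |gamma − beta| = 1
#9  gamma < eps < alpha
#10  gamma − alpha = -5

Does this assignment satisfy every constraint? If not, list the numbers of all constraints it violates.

No — constraints 1, 4, 9, and 10 are not satisfied.

#1 min(15, 0) = 0, not 1 — does not hold.
#2 beta × alpha = -7 × 0 = 0 — holds.
#3 beta × eta = -7 × 15 = -105 — holds.
#4 5eta + 5alpha = 5(15) + 5(0) = 75, not 74 — does not hold.
#5 15 / 5 = 3, so 5 divides 15 — holds.
#6 eta = 15 lies in [15, 16] — holds.
#7 alpha = 0, and 0 ≠ -2 — holds.
#8 |-6 − (-7)| = 1 — holds.
#9 values -6, -13, 0; gamma = -6 is not < eps = -13 — does not hold.
#10 gamma − alpha = -6 − 0 = -6, not -5 — does not hold.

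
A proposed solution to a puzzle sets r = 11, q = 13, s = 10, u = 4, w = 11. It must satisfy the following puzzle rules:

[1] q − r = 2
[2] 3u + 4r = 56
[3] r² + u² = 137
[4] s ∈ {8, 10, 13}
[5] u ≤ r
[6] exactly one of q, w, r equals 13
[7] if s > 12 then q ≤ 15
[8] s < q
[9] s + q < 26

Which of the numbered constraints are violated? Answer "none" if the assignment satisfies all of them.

No violations.

[1] q − r = 13 − 11 = 2  yes
[2] 3u + 4r = 3(4) + 4(11) = 56  yes
[3] r² + u² = 11² + 4² = 121 + 16 = 137  yes
[4] s = 10 is in {8, 10, 13}  yes
[5] u = 4, r = 11; 4 ≤ 11  yes
[6] q=13, w=11, r=11; 1 of them equals 13  yes
[7] s = 10, not > 12; antecedent false, conditional vacuously true  yes
[8] s = 10, q = 13; 10 < 13  yes
[9] s + q = 10 + 13 = 23; 23 < 26  yes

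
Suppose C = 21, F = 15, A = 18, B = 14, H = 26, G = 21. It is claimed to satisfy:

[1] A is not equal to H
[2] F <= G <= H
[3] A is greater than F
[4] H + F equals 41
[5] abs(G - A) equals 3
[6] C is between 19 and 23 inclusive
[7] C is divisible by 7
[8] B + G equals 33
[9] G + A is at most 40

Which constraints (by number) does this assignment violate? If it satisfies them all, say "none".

[1] A = 18, H = 26; distinct — satisfied.
[2] values 15 <= 21 <= 26 — satisfied.
[3] A = 18, F = 15; 18 > 15 — satisfied.
[4] H + F = 26 + 15 = 41 — satisfied.
[5] abs(21 - 18) = 3 — satisfied.
[6] C = 21 lies in [19, 23] — satisfied.
[7] 21 / 7 = 3, so 7 divides 21 — satisfied.
[8] B + G = 14 + 21 = 35, not 33 — violated.
[9] G + A = 21 + 18 = 39; 39 ≤ 40 — satisfied.

The assignment fails constraint 8.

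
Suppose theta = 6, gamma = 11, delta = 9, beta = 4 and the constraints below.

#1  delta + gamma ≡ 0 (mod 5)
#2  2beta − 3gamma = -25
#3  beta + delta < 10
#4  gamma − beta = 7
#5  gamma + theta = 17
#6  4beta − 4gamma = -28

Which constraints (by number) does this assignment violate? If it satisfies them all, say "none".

The assignment fails constraint 3.

#1 delta + gamma = 20; 20 mod 5 = 0  true
#2 2beta − 3gamma = 2(4) − 3(11) = -25  true
#3 beta + delta = 4 + 9 = 13; 13 ≥ 10, bound 10 not met  false
#4 gamma − beta = 11 − 4 = 7  true
#5 gamma + theta = 11 + 6 = 17  true
#6 4beta − 4gamma = 4(4) − 4(11) = -28  true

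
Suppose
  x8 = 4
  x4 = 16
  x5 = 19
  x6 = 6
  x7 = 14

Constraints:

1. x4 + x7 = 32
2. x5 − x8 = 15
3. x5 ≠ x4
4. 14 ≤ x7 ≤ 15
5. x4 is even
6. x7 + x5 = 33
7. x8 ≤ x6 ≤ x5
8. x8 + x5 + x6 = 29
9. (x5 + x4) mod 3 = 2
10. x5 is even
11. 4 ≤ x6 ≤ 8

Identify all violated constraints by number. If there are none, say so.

The assignment fails constraints 1, 10.

1. x4 + x7 = 16 + 14 = 30, not 32 — does not hold.
2. x5 − x8 = 19 − 4 = 15 — holds.
3. x5 = 19, x4 = 16; distinct — holds.
4. x7 = 14 lies in [14, 15] — holds.
5. x4 = 16 is even — holds.
6. x7 + x5 = 14 + 19 = 33 — holds.
7. values 4 ≤ 6 ≤ 19 — holds.
8. x8 + x5 + x6 = 4 + 19 + 6 = 29 — holds.
9. x5 + x4 = 35; 35 mod 3 = 2 — holds.
10. x5 = 19 is odd — does not hold.
11. x6 = 6 lies in [4, 8] — holds.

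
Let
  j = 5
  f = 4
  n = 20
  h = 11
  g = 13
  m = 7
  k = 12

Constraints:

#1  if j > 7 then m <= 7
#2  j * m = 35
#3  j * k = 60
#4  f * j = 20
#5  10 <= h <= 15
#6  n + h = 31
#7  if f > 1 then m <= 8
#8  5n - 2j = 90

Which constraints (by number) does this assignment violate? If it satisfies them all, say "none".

#1 j = 5, not > 7; antecedent false, conditional vacuously true — OK.
#2 j * m = 5 * 7 = 35 — OK.
#3 j * k = 5 * 12 = 60 — OK.
#4 f * j = 4 * 5 = 20 — OK.
#5 h = 11 lies in [10, 15] — OK.
#6 n + h = 20 + 11 = 31 — OK.
#7 f = 4 > 1, so we need m ≤ 8; m = 7 ≤ 8 — OK.
#8 5n - 2j = 5(20) - 2(5) = 90 — OK.

The assignment satisfies every constraint.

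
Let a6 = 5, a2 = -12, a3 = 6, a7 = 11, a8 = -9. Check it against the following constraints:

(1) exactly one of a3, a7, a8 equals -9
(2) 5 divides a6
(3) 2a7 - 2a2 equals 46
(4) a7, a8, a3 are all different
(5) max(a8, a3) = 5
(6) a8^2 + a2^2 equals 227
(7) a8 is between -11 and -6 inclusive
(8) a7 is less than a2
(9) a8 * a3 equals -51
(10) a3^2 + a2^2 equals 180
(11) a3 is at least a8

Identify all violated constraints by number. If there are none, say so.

Constraints 5, 6, 8, and 9 are violated.

(1) a3=6, a7=11, a8=-9; 1 of them equals -9  ✓
(2) 5 / 5 = 1, so 5 divides 5  ✓
(3) 2a7 - 2a2 = 2(11) - 2(-12) = 46  ✓
(4) values 11, -9, 6 are pairwise distinct  ✓
(5) max(-9, 6) = 6, not 5  ✗
(6) a8^2 + a2^2 = (-9)^2 + (-12)^2 = 81 + 144 = 225, not 227  ✗
(7) a8 = -9 lies in [-11, -6]  ✓
(8) a7 = 11, a2 = -12; 11 ≥ -12 (want <)  ✗
(9) a8 * a3 = -9 * 6 = -54, not -51  ✗
(10) a3^2 + a2^2 = 6^2 + (-12)^2 = 36 + 144 = 180  ✓
(11) a3 = 6, a8 = -9; 6 ≥ -9  ✓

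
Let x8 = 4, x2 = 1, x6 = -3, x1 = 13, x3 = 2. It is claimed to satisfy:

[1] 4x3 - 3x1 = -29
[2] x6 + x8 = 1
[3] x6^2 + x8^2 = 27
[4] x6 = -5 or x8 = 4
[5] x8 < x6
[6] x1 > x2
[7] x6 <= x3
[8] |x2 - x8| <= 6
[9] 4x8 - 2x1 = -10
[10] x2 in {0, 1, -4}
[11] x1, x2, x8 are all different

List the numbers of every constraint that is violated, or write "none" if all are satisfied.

Constraints 1, 3, and 5 do not hold.

[1] 4x3 - 3x1 = 4(2) - 3(13) = -31, not -29  FAIL
[2] x6 + x8 = -3 + 4 = 1  OK
[3] x6^2 + x8^2 = (-3)^2 + 4^2 = 9 + 16 = 25, not 27  FAIL
[4] x6 = -3 ≠ -5, but x8 = 4 = 4 (second disjunct)  OK
[5] x8 = 4, x6 = -3; 4 ≥ -3 (want <)  FAIL
[6] x1 = 13, x2 = 1; 13 > 1  OK
[7] x6 = -3, x3 = 2; -3 ≤ 2  OK
[8] |1 - 4| = 3; 3 ≤ 6  OK
[9] 4x8 - 2x1 = 4(4) - 2(13) = -10  OK
[10] x2 = 1 is in {0, 1, -4}  OK
[11] values 13, 1, 4 are pairwise distinct  OK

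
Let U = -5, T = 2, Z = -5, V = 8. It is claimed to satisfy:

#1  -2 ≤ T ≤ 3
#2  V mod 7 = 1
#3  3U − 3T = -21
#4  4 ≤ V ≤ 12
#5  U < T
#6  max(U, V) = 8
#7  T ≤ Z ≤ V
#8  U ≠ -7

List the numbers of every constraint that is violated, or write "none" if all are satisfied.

#1 T = 2 lies in [-2, 3] — satisfied.
#2 8 mod 7 = 1 — satisfied.
#3 3U − 3T = 3(-5) − 3(2) = -21 — satisfied.
#4 V = 8 lies in [4, 12] — satisfied.
#5 U = -5, T = 2; -5 < 2 — satisfied.
#6 max(-5, 8) = 8 — satisfied.
#7 values 2, -5, 8; T = 2 is not ≤ Z = -5 — violated.
#8 U = -5, and -5 ≠ -7 — satisfied.

No — constraint 7 is not satisfied.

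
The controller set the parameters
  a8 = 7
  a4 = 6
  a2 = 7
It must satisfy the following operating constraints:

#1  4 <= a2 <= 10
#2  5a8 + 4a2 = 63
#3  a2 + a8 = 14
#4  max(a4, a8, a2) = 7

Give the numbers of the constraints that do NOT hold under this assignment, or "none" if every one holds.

#1 a2 = 7 lies in [4, 10]  yes
#2 5a8 + 4a2 = 5(7) + 4(7) = 63  yes
#3 a2 + a8 = 7 + 7 = 14  yes
#4 max(6, 7, 7) = 7  yes

The assignment satisfies every constraint.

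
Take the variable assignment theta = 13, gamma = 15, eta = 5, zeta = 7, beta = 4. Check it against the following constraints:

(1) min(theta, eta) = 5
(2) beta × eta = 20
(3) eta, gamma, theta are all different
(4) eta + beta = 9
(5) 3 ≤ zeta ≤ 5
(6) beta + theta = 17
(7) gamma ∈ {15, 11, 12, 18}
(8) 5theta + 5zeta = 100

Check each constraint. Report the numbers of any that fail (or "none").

(1) min(13, 5) = 5  ✓
(2) beta × eta = 4 × 5 = 20  ✓
(3) values 5, 15, 13 are pairwise distinct  ✓
(4) eta + beta = 5 + 4 = 9  ✓
(5) zeta = 7 is outside [3, 5]  ✗
(6) beta + theta = 4 + 13 = 17  ✓
(7) gamma = 15 is in {15, 11, 12, 18}  ✓
(8) 5theta + 5zeta = 5(13) + 5(7) = 100  ✓

Violated: 5.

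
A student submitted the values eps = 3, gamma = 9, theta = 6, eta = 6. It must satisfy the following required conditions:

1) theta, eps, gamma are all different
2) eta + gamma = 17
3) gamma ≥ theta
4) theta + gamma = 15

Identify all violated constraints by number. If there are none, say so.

The assignment fails constraint 2.

1) values 6, 3, 9 are pairwise distinct  yes
2) eta + gamma = 6 + 9 = 15, not 17  no
3) gamma = 9, theta = 6; 9 ≥ 6  yes
4) theta + gamma = 6 + 9 = 15  yes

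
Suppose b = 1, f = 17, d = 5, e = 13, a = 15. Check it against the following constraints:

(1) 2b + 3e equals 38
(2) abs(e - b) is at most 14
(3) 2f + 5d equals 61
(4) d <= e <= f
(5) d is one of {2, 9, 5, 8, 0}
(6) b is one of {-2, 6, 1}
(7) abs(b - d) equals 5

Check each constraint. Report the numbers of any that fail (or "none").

(1) 2b + 3e = 2(1) + 3(13) = 41, not 38  ✗
(2) abs(13 - 1) = 12; 12 ≤ 14  ✓
(3) 2f + 5d = 2(17) + 5(5) = 59, not 61  ✗
(4) values 5 <= 13 <= 17  ✓
(5) d = 5 is in {2, 9, 5, 8, 0}  ✓
(6) b = 1 is in {-2, 6, 1}  ✓
(7) abs(1 - 5) = 4, not 5  ✗

Constraints 1, 3, 7 do not hold.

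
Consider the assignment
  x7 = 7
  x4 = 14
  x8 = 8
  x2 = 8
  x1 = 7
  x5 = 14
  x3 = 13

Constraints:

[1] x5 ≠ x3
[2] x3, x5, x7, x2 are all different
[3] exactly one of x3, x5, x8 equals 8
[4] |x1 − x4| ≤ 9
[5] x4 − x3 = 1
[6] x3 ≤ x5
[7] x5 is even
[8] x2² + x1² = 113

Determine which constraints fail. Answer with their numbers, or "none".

All constraints are satisfied.

[1] x5 = 14, x3 = 13; distinct — holds.
[2] values 13, 14, 7, 8 are pairwise distinct — holds.
[3] x3=13, x5=14, x8=8; 1 of them equals 8 — holds.
[4] |7 − 14| = 7; 7 ≤ 9 — holds.
[5] x4 − x3 = 14 − 13 = 1 — holds.
[6] x3 = 13, x5 = 14; 13 ≤ 14 — holds.
[7] x5 = 14 is even — holds.
[8] x2² + x1² = 8² + 7² = 64 + 49 = 113 — holds.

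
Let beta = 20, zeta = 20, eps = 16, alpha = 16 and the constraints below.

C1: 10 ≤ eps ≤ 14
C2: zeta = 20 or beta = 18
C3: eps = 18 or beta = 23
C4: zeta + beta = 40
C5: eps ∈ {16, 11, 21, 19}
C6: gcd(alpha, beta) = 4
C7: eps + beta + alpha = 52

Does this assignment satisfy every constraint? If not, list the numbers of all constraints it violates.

Violated: 1 and 3.

C1: eps = 16 is outside [10, 14] — violated.
C2: zeta = 20 = 20 (first disjunct) — OK.
C3: eps = 16 ≠ 18 and beta = 20 ≠ 23; both disjuncts false — violated.
C4: zeta + beta = 20 + 20 = 40 — OK.
C5: eps = 16 is in {16, 11, 21, 19} — OK.
C6: gcd(16, 20) = 4 — OK.
C7: eps + beta + alpha = 16 + 20 + 16 = 52 — OK.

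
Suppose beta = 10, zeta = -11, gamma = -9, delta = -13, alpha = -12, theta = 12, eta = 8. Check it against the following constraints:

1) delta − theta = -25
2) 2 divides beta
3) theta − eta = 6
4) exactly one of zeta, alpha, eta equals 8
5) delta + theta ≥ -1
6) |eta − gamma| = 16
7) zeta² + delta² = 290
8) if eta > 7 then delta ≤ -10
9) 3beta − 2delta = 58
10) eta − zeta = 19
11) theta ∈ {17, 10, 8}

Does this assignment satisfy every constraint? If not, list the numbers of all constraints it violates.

The assignment fails constraints 3, 6, 9, and 11.

1) delta − theta = -13 − 12 = -25 — OK.
2) 10 / 2 = 5, so 2 divides 10 — OK.
3) theta − eta = 12 − 8 = 4, not 6 — violated.
4) zeta=-11, alpha=-12, eta=8; 1 of them equals 8 — OK.
5) delta + theta = -13 + 12 = -1; -1 ≥ -1 — OK.
6) |8 − (-9)| = 17, not 16 — violated.
7) zeta² + delta² = (-11)² + (-13)² = 121 + 169 = 290 — OK.
8) eta = 8 > 7, so we need delta ≤ -10; delta = -13 ≤ -10 — OK.
9) 3beta − 2delta = 3(10) − 2(-13) = 56, not 58 — violated.
10) eta − zeta = 8 − (-11) = 19 — OK.
11) theta = 12 is not in {17, 10, 8} — violated.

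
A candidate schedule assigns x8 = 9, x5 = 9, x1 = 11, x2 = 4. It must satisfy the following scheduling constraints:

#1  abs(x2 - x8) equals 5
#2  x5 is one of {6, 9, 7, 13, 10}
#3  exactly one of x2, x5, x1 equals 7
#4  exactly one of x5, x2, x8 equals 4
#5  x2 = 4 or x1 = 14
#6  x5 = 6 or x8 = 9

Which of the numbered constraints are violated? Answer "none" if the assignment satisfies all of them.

Constraint 3 does not hold.

#1 abs(4 - 9) = 5  ✓
#2 x5 = 9 is in {6, 9, 7, 13, 10}  ✓
#3 x2=4, x5=9, x1=11; 0 of them equal 7, not exactly one  ✗
#4 x5=9, x2=4, x8=9; 1 of them equals 4  ✓
#5 x2 = 4 = 4 (first disjunct)  ✓
#6 x5 = 9 ≠ 6, but x8 = 9 = 9 (second disjunct)  ✓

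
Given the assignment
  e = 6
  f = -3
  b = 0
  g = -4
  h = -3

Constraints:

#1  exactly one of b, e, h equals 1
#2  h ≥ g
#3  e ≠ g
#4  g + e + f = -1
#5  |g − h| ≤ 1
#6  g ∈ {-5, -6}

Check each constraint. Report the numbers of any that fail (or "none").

The assignment fails constraints 1, 6.

#1 b=0, e=6, h=-3; 0 of them equal 1, not exactly one  ✘
#2 h = -3, g = -4; -3 ≥ -4  ✔
#3 e = 6, g = -4; distinct  ✔
#4 g + e + f = -4 + 6 + (-3) = -1  ✔
#5 |-4 − (-3)| = 1; 1 ≤ 1  ✔
#6 g = -4 is not in {-5, -6}  ✘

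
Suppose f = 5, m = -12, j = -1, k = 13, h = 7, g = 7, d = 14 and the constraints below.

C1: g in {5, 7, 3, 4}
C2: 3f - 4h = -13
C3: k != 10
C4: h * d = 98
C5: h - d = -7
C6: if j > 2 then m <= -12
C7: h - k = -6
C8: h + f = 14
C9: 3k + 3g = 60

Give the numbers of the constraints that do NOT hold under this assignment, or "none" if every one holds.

The assignment fails constraint 8.

C1: g = 7 is in {5, 7, 3, 4}  ✔
C2: 3f - 4h = 3(5) - 4(7) = -13  ✔
C3: k = 13, and 13 ≠ 10  ✔
C4: h * d = 7 * 14 = 98  ✔
C5: h - d = 7 - 14 = -7  ✔
C6: j = -1, not > 2; antecedent false, conditional vacuously true  ✔
C7: h - k = 7 - 13 = -6  ✔
C8: h + f = 7 + 5 = 12, not 14  ✘
C9: 3k + 3g = 3(13) + 3(7) = 60  ✔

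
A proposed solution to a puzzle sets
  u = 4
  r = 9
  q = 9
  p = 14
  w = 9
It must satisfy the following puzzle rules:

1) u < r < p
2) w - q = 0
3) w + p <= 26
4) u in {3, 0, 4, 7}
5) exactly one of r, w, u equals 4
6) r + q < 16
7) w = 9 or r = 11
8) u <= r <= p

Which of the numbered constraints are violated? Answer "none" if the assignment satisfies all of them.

The assignment fails constraint 6.

1) values 4 < 9 < 14 — holds.
2) w - q = 9 - 9 = 0 — holds.
3) w + p = 9 + 14 = 23; 23 ≤ 26 — holds.
4) u = 4 is in {3, 0, 4, 7} — holds.
5) r=9, w=9, u=4; 1 of them equals 4 — holds.
6) r + q = 9 + 9 = 18; 18 ≥ 16, bound 16 not met — does not hold.
7) w = 9 = 9 (first disjunct) — holds.
8) values 4 <= 9 <= 14 — holds.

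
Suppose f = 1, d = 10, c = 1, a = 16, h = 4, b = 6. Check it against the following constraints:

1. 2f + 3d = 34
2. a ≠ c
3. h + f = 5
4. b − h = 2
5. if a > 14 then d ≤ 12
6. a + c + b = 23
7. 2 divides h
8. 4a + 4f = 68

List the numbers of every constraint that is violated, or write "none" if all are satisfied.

1. 2f + 3d = 2(1) + 3(10) = 32, not 34  ✘
2. a = 16, c = 1; distinct  ✔
3. h + f = 4 + 1 = 5  ✔
4. b − h = 6 − 4 = 2  ✔
5. a = 16 > 14, so we need d ≤ 12; d = 10 ≤ 12  ✔
6. a + c + b = 16 + 1 + 6 = 23  ✔
7. 4 / 2 = 2, so 2 divides 4  ✔
8. 4a + 4f = 4(16) + 4(1) = 68  ✔

The assignment fails constraint 1.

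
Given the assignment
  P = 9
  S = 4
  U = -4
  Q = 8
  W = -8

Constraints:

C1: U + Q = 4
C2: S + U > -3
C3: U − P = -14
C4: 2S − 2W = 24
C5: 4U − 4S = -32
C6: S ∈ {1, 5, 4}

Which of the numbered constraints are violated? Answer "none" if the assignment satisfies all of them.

C1: U + Q = -4 + 8 = 4 — OK.
C2: S + U = 4 + (-4) = 0; 0 > -3 — OK.
C3: U − P = -4 − 9 = -13, not -14 — violated.
C4: 2S − 2W = 2(4) − 2(-8) = 24 — OK.
C5: 4U − 4S = 4(-4) − 4(4) = -32 — OK.
C6: S = 4 is in {1, 5, 4} — OK.

Constraint 3 is violated.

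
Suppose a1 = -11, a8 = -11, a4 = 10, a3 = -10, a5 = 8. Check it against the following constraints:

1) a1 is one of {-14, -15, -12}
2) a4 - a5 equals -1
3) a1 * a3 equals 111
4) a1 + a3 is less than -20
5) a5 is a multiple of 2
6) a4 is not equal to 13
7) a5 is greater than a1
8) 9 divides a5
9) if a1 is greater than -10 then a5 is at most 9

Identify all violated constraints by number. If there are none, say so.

No — constraints 1, 2, 3, 8 are not satisfied.

1) a1 = -11 is not in {-14, -15, -12}  false
2) a4 - a5 = 10 - 8 = 2, not -1  false
3) a1 * a3 = -11 * (-10) = 110, not 111  false
4) a1 + a3 = -11 + (-10) = -21; -21 < -20  true
5) 8 / 2 = 4, so 2 divides 8  true
6) a4 = 10, and 10 ≠ 13  true
7) a5 = 8, a1 = -11; 8 > -11  true
8) 8 = 9*0 + 8, so 9 does not divide 8  false
9) a1 = -11, not > -10; antecedent false, conditional vacuously true  true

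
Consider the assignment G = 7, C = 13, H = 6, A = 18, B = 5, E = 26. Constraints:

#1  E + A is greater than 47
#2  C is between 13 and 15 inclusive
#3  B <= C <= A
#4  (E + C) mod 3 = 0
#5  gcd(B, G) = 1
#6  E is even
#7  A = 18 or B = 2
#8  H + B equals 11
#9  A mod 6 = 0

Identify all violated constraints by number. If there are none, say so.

Constraint 1 is violated.

#1 E + A = 26 + 18 = 44; 44 ≤ 47, bound 47 not met  FAIL
#2 C = 13 lies in [13, 15]  OK
#3 values 5 <= 13 <= 18  OK
#4 E + C = 39; 39 mod 3 = 0  OK
#5 gcd(5, 7) = 1  OK
#6 E = 26 is even  OK
#7 A = 18 = 18 (first disjunct)  OK
#8 H + B = 6 + 5 = 11  OK
#9 18 mod 6 = 0  OK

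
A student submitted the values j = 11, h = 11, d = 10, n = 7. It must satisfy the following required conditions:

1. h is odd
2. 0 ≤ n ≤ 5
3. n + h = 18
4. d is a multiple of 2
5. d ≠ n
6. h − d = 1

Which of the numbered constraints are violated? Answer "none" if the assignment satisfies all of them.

1. h = 11 is odd — holds.
2. n = 7 is outside [0, 5] — fails.
3. n + h = 7 + 11 = 18 — holds.
4. 10 / 2 = 5, so 2 divides 10 — holds.
5. d = 10, n = 7; distinct — holds.
6. h − d = 11 − 10 = 1 — holds.

Violated: 2.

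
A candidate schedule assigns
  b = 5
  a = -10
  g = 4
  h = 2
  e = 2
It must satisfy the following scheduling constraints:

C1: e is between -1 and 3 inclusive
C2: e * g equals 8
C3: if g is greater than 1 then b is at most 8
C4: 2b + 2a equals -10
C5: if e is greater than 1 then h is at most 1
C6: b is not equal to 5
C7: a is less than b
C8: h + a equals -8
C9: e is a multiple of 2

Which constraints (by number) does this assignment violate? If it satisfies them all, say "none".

C1: e = 2 lies in [-1, 3] — holds.
C2: e * g = 2 * 4 = 8 — holds.
C3: g = 4 > 1, so we need b ≤ 8; b = 5 ≤ 8 — holds.
C4: 2b + 2a = 2(5) + 2(-10) = -10 — holds.
C5: e = 2 > 1, so we need h ≤ 1; but h = 2 > 1 — does not hold.
C6: b = 5, but 5 is required to differ — does not hold.
C7: a = -10, b = 5; -10 < 5 — holds.
C8: h + a = 2 + (-10) = -8 — holds.
C9: 2 / 2 = 1, so 2 divides 2 — holds.

Constraints 5, 6 do not hold.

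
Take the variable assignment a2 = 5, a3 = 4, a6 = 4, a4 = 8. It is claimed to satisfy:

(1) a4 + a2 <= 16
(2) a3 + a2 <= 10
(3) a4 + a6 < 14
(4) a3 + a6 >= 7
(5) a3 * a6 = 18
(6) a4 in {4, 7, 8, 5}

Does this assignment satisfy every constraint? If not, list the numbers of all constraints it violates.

(1) a4 + a2 = 8 + 5 = 13; 13 ≤ 16  ✔
(2) a3 + a2 = 4 + 5 = 9; 9 ≤ 10  ✔
(3) a4 + a6 = 8 + 4 = 12; 12 < 14  ✔
(4) a3 + a6 = 4 + 4 = 8; 8 ≥ 7  ✔
(5) a3 * a6 = 4 * 4 = 16, not 18  ✘
(6) a4 = 8 is in {4, 7, 8, 5}  ✔

Violated: 5.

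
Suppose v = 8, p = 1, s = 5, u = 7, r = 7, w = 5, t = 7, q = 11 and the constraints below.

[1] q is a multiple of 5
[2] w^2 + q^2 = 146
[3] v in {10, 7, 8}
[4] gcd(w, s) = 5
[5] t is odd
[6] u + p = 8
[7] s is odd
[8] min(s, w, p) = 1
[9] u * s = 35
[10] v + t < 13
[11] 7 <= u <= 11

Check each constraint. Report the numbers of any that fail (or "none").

Violated: 1 and 10.

[1] 11 = 5*2 + 1, so 5 does not divide 11  false
[2] w^2 + q^2 = 5^2 + 11^2 = 25 + 121 = 146  true
[3] v = 8 is in {10, 7, 8}  true
[4] gcd(5, 5) = 5  true
[5] t = 7 is odd  true
[6] u + p = 7 + 1 = 8  true
[7] s = 5 is odd  true
[8] min(5, 5, 1) = 1  true
[9] u * s = 7 * 5 = 35  true
[10] v + t = 8 + 7 = 15; 15 ≥ 13, bound 13 not met  false
[11] u = 7 lies in [7, 11]  true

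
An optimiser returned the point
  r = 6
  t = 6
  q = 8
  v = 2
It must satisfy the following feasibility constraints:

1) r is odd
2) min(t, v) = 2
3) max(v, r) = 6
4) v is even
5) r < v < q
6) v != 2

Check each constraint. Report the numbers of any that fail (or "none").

1) r = 6 is even  no
2) min(6, 2) = 2  yes
3) max(2, 6) = 6  yes
4) v = 2 is even  yes
5) values 6, 2, 8; r = 6 is not < v = 2  no
6) v = 2, but 2 is required to differ  no

Constraints 1, 5, and 6 are violated.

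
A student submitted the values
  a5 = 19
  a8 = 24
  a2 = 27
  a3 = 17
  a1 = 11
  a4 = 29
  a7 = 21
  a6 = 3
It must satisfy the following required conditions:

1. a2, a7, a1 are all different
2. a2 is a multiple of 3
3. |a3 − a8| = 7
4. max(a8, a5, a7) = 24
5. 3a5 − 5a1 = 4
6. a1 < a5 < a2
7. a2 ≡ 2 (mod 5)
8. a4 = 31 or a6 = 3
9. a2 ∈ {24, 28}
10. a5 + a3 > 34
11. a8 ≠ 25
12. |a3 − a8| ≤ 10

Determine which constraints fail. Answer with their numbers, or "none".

Constraints 5 and 9 are violated.

1. values 27, 21, 11 are pairwise distinct — holds.
2. 27 / 3 = 9, so 3 divides 27 — holds.
3. |17 − 24| = 7 — holds.
4. max(24, 19, 21) = 24 — holds.
5. 3a5 − 5a1 = 3(19) − 5(11) = 2, not 4 — does not hold.
6. values 11 < 19 < 27 — holds.
7. 27 mod 5 = 2 — holds.
8. a4 = 29 ≠ 31, but a6 = 3 = 3 (second disjunct) — holds.
9. a2 = 27 is not in {24, 28} — does not hold.
10. a5 + a3 = 19 + 17 = 36; 36 > 34 — holds.
11. a8 = 24, and 24 ≠ 25 — holds.
12. |17 − 24| = 7; 7 ≤ 10 — holds.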